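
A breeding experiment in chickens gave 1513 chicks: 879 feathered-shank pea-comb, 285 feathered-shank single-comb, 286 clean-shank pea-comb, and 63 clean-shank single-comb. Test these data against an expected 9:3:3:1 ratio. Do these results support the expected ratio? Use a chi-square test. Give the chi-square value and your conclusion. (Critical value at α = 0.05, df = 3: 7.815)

11.477; not consistent

Total ratio parts = 16. Expected numbers out of 1513:
  feathered-shank pea-comb: 1513 × 9/16 = 851.0625
  feathered-shank single-comb: 1513 × 3/16 = 283.6875
  clean-shank pea-comb: 1513 × 3/16 = 283.6875
  clean-shank single-comb: 1513 × 1/16 = 94.5625
χ² = Σ (O − E)² / E
  feathered-shank pea-comb: (879 − 851.0625)² / 851.0625 = 0.9171
  feathered-shank single-comb: (285 − 283.6875)² / 283.6875 = 0.0061
  clean-shank pea-comb: (286 − 283.6875)² / 283.6875 = 0.0189
  clean-shank single-comb: (63 − 94.5625)² / 94.5625 = 10.5347
χ² = 0.9171 + 0.0061 + 0.0189 + 10.5347 = 11.4768 ≈ 11.477
Degrees of freedom = 4 − 1 = 3; critical value at α = 0.05 is 7.815.
Since 11.477 > 7.815, we reject the null hypothesis — the data do not fit the 9:3:3:1 ratio.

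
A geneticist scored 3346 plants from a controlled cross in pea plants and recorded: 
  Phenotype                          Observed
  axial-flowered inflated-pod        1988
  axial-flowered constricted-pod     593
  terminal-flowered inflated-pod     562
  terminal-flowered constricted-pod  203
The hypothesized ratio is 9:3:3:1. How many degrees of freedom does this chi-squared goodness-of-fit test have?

3

A goodness-of-fit test with 4 phenotype classes has df = 4 − 1 = 3.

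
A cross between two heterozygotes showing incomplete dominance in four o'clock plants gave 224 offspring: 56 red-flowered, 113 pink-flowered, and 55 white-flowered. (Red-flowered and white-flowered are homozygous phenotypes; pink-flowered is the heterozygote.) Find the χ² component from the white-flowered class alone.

0.018

With incomplete dominance, a heterozygote × heterozygote cross gives a 1:2:1 phenotypic ratio.
Under the 1:2:1 hypothesis (Σ ratio = 4, N = 224):
  red-flowered: 224 × 1/4 = 56
  pink-flowered: 224 × 2/4 = 112
  white-flowered: 224 × 1/4 = 56
Contribution of white-flowered: (55 − 56)² / 56 = 0.0179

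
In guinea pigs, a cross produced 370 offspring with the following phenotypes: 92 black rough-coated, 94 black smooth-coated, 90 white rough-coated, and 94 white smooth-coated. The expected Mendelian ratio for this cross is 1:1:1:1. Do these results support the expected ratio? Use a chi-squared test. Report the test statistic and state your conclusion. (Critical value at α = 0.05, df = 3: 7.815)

Total ratio parts = 4. Expected numbers out of 370:
  black rough-coated: 370 × 1/4 = 92.5
  black smooth-coated: 370 × 1/4 = 92.5
  white rough-coated: 370 × 1/4 = 92.5
  white smooth-coated: 370 × 1/4 = 92.5
χ² = Σ (O − E)² / E
  black rough-coated: (92 − 92.5)² / 92.5 = 0.0027
  black smooth-coated: (94 − 92.5)² / 92.5 = 0.0243
  white rough-coated: (90 − 92.5)² / 92.5 = 0.0676
  white smooth-coated: (94 − 92.5)² / 92.5 = 0.0243
χ² = 0.0027 + 0.0243 + 0.0676 + 0.0243 = 0.1189 ≈ 0.119
Degrees of freedom = 4 − 1 = 3; critical value at α = 0.05 is 7.815.
Since 0.119 < 7.815, we fail to reject the null hypothesis — the data are consistent with the 1:1:1:1 ratio.

0.119; consistent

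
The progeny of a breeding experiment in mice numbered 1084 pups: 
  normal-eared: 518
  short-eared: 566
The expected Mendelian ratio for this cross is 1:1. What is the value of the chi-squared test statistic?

The 1:1 ratio has 2 parts, so with N = 1084 the expected counts are:
  normal-eared: 1084 × 1/2 = 542
  short-eared: 1084 × 1/2 = 542
χ² = Σ (O − E)² / E
  normal-eared: (518 − 542)² / 542 = 1.0627
  short-eared: (566 − 542)² / 542 = 1.0627
χ² = 1.0627 + 1.0627 = 2.1254 ≈ 2.125

2.125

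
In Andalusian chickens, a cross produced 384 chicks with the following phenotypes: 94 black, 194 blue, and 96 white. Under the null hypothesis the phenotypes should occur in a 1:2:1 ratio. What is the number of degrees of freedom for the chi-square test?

A goodness-of-fit test with 3 phenotype classes has df = 3 − 1 = 2.

2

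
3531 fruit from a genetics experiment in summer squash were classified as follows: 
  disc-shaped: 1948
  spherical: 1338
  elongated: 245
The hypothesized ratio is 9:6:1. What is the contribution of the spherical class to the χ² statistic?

0.145

Under the 9:6:1 hypothesis (Σ ratio = 16, N = 3531):
  disc-shaped: 3531 × 9/16 = 1986.1875
  spherical: 3531 × 6/16 = 1324.125
  elongated: 3531 × 1/16 = 220.6875
Contribution of spherical: (1338 − 1324.125)² / 1324.125 = 0.1454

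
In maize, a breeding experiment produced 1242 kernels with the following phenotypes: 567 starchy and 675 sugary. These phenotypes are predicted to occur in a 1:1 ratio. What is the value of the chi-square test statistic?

9.391

Total ratio parts = 2. Expected numbers out of 1242:
  starchy: 1242 × 1/2 = 621
  sugary: 1242 × 1/2 = 621
χ² = Σ (O − E)² / E
  starchy: (567 − 621)² / 621 = 4.6957
  sugary: (675 − 621)² / 621 = 4.6957
χ² = 4.6957 + 4.6957 = 9.3914 ≈ 9.391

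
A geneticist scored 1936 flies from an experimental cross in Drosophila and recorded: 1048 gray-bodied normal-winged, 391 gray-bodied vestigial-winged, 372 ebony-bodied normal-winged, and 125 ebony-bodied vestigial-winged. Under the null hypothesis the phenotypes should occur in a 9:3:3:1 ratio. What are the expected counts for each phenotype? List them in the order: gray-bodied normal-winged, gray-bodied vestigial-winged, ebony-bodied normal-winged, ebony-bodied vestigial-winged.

Expected counts for N = 1936 under a 9:3:3:1 ratio (total parts = 16):
  gray-bodied normal-winged: 1936 × 9/16 = 1089
  gray-bodied vestigial-winged: 1936 × 3/16 = 363
  ebony-bodied normal-winged: 1936 × 3/16 = 363
  ebony-bodied vestigial-winged: 1936 × 1/16 = 121

1089, 363, 363, 121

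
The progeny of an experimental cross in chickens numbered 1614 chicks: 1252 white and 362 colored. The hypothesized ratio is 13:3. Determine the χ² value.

Expected counts for N = 1614 under a 13:3 ratio (total parts = 16):
  white: 1614 × 13/16 = 1311.375
  colored: 1614 × 3/16 = 302.625
χ² = Σ (O − E)² / E
  white: (1252 − 1311.375)² / 1311.375 = 2.6883
  colored: (362 − 302.625)² / 302.625 = 11.6494
χ² = 2.6883 + 11.6494 = 14.3377 ≈ 14.338

14.338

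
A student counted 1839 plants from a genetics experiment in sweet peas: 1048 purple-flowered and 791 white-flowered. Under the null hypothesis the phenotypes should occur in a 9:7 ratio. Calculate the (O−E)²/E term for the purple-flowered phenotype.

Under the 9:7 hypothesis (Σ ratio = 16, N = 1839):
  purple-flowered: 1839 × 9/16 = 1034.4375
  white-flowered: 1839 × 7/16 = 804.5625
Contribution of purple-flowered: (1048 − 1034.4375)² / 1034.4375 = 0.1778

0.178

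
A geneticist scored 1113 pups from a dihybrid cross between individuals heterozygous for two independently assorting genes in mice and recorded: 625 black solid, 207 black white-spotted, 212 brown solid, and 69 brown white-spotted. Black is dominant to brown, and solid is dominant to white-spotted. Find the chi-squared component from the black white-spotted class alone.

A dihybrid F₂ with independent assortment and complete dominance at both loci gives a 9:3:3:1 phenotypic ratio.
The 9:3:3:1 ratio has 16 parts, so with N = 1113 the expected counts are:
  black solid: 1113 × 9/16 = 626.0625
  black white-spotted: 1113 × 3/16 = 208.6875
  brown solid: 1113 × 3/16 = 208.6875
  brown white-spotted: 1113 × 1/16 = 69.5625
Contribution of black white-spotted: (207 − 208.6875)² / 208.6875 = 0.0136

0.014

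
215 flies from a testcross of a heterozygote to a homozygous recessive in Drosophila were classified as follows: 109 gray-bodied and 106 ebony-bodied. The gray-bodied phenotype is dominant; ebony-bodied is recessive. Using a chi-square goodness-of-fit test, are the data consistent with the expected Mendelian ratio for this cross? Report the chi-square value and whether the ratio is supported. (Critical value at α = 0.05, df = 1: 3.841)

A testcross of a heterozygote (Aa × aa) gives a 1:1 phenotypic ratio.
Expected counts for N = 215 under a 1:1 ratio (total parts = 2):
  gray-bodied: 215 × 1/2 = 107.5
  ebony-bodied: 215 × 1/2 = 107.5
χ² = Σ (O − E)² / E
  gray-bodied: (109 − 107.5)² / 107.5 = 0.0209
  ebony-bodied: (106 − 107.5)² / 107.5 = 0.0209
χ² = 0.0209 + 0.0209 = 0.0418 ≈ 0.042
Degrees of freedom = 2 − 1 = 1; critical value at α = 0.05 is 3.841.
Since 0.042 < 3.841, we fail to reject the null hypothesis — the data are consistent with the 1:1 ratio.

0.042; consistent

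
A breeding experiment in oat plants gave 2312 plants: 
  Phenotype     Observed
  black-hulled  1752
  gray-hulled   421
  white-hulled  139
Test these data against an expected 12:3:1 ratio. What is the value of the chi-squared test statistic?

0.757

The 12:3:1 ratio has 16 parts, so with N = 2312 the expected counts are:
  black-hulled: 2312 × 12/16 = 1734
  gray-hulled: 2312 × 3/16 = 433.5
  white-hulled: 2312 × 1/16 = 144.5
χ² = Σ (O − E)² / E
  black-hulled: (1752 − 1734)² / 1734 = 0.1869
  gray-hulled: (421 − 433.5)² / 433.5 = 0.3604
  white-hulled: (139 − 144.5)² / 144.5 = 0.2093
χ² = 0.1869 + 0.3604 + 0.2093 = 0.7566 ≈ 0.757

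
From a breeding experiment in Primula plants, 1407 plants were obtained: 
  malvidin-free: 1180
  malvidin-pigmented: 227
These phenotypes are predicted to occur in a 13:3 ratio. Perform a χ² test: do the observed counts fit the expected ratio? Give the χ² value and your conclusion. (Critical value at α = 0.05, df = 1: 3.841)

6.322; not consistent

The 13:3 ratio has 16 parts, so with N = 1407 the expected counts are:
  malvidin-free: 1407 × 13/16 = 1143.1875
  malvidin-pigmented: 1407 × 3/16 = 263.8125
χ² = Σ (O − E)² / E
  malvidin-free: (1180 − 1143.1875)² / 1143.1875 = 1.1854
  malvidin-pigmented: (227 − 263.8125)² / 263.8125 = 5.1368
χ² = 1.1854 + 5.1368 = 6.3222 ≈ 6.322
Degrees of freedom = 2 − 1 = 1; critical value at α = 0.05 is 3.841.
Since 6.322 > 3.841, we reject the null hypothesis — the data do not fit the 13:3 ratio.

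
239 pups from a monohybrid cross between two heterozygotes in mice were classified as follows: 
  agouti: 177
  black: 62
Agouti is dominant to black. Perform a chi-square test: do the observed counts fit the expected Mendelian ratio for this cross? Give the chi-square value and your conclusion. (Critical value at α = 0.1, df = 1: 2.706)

For a monohybrid cross between heterozygotes with complete dominance, the expected phenotypic ratio is 3:1.
Under the 3:1 hypothesis (Σ ratio = 4, N = 239):
  agouti: 239 × 3/4 = 179.25
  black: 239 × 1/4 = 59.75
χ² = Σ (O − E)² / E
  agouti: (177 − 179.25)² / 179.25 = 0.0282
  black: (62 − 59.75)² / 59.75 = 0.0847
χ² = 0.0282 + 0.0847 = 0.1129 ≈ 0.113
Degrees of freedom = 2 − 1 = 1; critical value at α = 0.1 is 2.706.
Since 0.113 < 2.706, we fail to reject the null hypothesis — the data are consistent with the 3:1 ratio.

0.113; consistent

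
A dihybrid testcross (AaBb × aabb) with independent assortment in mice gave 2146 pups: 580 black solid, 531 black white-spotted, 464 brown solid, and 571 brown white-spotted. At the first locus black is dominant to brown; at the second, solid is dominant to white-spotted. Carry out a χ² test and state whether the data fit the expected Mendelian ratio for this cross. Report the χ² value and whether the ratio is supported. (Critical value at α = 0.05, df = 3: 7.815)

A dihybrid testcross with independent assortment gives a 1:1:1:1 ratio.
Under the 1:1:1:1 hypothesis (Σ ratio = 4, N = 2146):
  black solid: 2146 × 1/4 = 536.5
  black white-spotted: 2146 × 1/4 = 536.5
  brown solid: 2146 × 1/4 = 536.5
  brown white-spotted: 2146 × 1/4 = 536.5
χ² = Σ (O − E)² / E
  black solid: (580 − 536.5)² / 536.5 = 3.5270
  black white-spotted: (531 − 536.5)² / 536.5 = 0.0564
  brown solid: (464 − 536.5)² / 536.5 = 9.7973
  brown white-spotted: (571 − 536.5)² / 536.5 = 2.2185
χ² = 3.5270 + 0.0564 + 9.7973 + 2.2185 = 15.5992 ≈ 15.599
Degrees of freedom = 4 − 1 = 3; critical value at α = 0.05 is 7.815.
Since 15.599 > 7.815, we reject the null hypothesis — the data do not fit the 1:1:1:1 ratio.

15.599; not consistent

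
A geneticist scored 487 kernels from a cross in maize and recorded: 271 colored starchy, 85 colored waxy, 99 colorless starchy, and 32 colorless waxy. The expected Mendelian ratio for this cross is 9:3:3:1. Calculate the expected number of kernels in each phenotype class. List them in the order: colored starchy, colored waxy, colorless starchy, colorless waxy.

273.9375, 91.3125, 91.3125, 30.4375

Total ratio parts = 16. Expected numbers out of 487:
  colored starchy: 487 × 9/16 = 273.9375
  colored waxy: 487 × 3/16 = 91.3125
  colorless starchy: 487 × 3/16 = 91.3125
  colorless waxy: 487 × 1/16 = 30.4375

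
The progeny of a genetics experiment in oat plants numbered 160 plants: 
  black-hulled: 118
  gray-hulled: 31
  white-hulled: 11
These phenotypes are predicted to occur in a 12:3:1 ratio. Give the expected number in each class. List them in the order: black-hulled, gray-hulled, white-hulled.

120, 30, 10

The 12:3:1 ratio has 16 parts, so with N = 160 the expected counts are:
  black-hulled: 160 × 12/16 = 120
  gray-hulled: 160 × 3/16 = 30
  white-hulled: 160 × 1/16 = 10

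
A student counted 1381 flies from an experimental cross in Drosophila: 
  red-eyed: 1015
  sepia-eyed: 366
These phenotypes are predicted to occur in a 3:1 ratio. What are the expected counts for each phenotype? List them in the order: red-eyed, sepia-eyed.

1035.75, 345.25

Total ratio parts = 4. Expected numbers out of 1381:
  red-eyed: 1381 × 3/4 = 1035.75
  sepia-eyed: 1381 × 1/4 = 345.25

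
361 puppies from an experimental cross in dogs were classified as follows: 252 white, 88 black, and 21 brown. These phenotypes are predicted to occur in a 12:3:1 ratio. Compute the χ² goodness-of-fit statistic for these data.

7.502

Expected counts for N = 361 under a 12:3:1 ratio (total parts = 16):
  white: 361 × 12/16 = 270.75
  black: 361 × 3/16 = 67.6875
  brown: 361 × 1/16 = 22.5625
χ² = Σ (O − E)² / E
  white: (252 − 270.75)² / 270.75 = 1.2985
  black: (88 − 67.6875)² / 67.6875 = 6.0956
  brown: (21 − 22.5625)² / 22.5625 = 0.1082
χ² = 1.2985 + 6.0956 + 0.1082 = 7.5023 ≈ 7.502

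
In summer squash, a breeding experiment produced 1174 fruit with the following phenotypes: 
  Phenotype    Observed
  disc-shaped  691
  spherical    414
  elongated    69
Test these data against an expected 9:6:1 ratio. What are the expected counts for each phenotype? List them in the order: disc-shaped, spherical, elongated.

660.375, 440.25, 73.375

The 9:6:1 ratio has 16 parts, so with N = 1174 the expected counts are:
  disc-shaped: 1174 × 9/16 = 660.375
  spherical: 1174 × 6/16 = 440.25
  elongated: 1174 × 1/16 = 73.375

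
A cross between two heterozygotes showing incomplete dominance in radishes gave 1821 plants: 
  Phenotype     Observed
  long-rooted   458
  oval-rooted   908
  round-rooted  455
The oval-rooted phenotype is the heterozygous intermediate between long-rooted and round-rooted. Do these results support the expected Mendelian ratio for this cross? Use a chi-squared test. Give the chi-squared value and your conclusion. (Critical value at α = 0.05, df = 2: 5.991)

0.024; consistent

With incomplete dominance, a heterozygote × heterozygote cross gives a 1:2:1 phenotypic ratio.
The 1:2:1 ratio has 4 parts, so with N = 1821 the expected counts are:
  long-rooted: 1821 × 1/4 = 455.25
  oval-rooted: 1821 × 2/4 = 910.5
  round-rooted: 1821 × 1/4 = 455.25
χ² = Σ (O − E)² / E
  long-rooted: (458 − 455.25)² / 455.25 = 0.0166
  oval-rooted: (908 − 910.5)² / 910.5 = 0.0069
  round-rooted: (455 − 455.25)² / 455.25 = 0.0001
χ² = 0.0166 + 0.0069 + 0.0001 = 0.0236 ≈ 0.024
Degrees of freedom = 3 − 1 = 2; critical value at α = 0.05 is 5.991.
Since 0.024 < 5.991, we fail to reject the null hypothesis — the data are consistent with the 1:2:1 ratio.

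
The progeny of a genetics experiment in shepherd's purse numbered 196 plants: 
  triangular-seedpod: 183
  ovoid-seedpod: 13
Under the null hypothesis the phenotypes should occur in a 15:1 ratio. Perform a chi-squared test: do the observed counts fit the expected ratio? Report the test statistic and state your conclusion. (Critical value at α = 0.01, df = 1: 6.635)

0.049; consistent

Total ratio parts = 16. Expected numbers out of 196:
  triangular-seedpod: 196 × 15/16 = 183.75
  ovoid-seedpod: 196 × 1/16 = 12.25
χ² = Σ (O − E)² / E
  triangular-seedpod: (183 − 183.75)² / 183.75 = 0.0031
  ovoid-seedpod: (13 − 12.25)² / 12.25 = 0.0459
χ² = 0.0031 + 0.0459 = 0.049
Degrees of freedom = 2 − 1 = 1; critical value at α = 0.01 is 6.635.
Since 0.049 < 6.635, we fail to reject the null hypothesis — the data are consistent with the 15:1 ratio.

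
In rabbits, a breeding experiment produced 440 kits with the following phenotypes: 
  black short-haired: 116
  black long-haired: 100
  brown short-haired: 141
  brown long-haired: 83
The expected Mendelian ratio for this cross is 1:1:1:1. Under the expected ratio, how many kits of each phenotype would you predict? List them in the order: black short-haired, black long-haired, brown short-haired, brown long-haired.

110, 110, 110, 110

Total ratio parts = 4. Expected numbers out of 440:
  black short-haired: 440 × 1/4 = 110
  black long-haired: 440 × 1/4 = 110
  brown short-haired: 440 × 1/4 = 110
  brown long-haired: 440 × 1/4 = 110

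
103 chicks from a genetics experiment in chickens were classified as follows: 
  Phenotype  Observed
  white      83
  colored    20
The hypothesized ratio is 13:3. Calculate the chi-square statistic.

0.030

Total ratio parts = 16. Expected numbers out of 103:
  white: 103 × 13/16 = 83.6875
  colored: 103 × 3/16 = 19.3125
χ² = Σ (O − E)² / E
  white: (83 − 83.6875)² / 83.6875 = 0.0056
  colored: (20 − 19.3125)² / 19.3125 = 0.0245
χ² = 0.0056 + 0.0245 = 0.0301 ≈ 0.030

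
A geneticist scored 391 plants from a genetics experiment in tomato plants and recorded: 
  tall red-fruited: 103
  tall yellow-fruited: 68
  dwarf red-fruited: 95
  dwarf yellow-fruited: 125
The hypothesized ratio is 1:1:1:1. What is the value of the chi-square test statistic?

Under the 1:1:1:1 hypothesis (Σ ratio = 4, N = 391):
  tall red-fruited: 391 × 1/4 = 97.75
  tall yellow-fruited: 391 × 1/4 = 97.75
  dwarf red-fruited: 391 × 1/4 = 97.75
  dwarf yellow-fruited: 391 × 1/4 = 97.75
χ² = Σ (O − E)² / E
  tall red-fruited: (103 − 97.75)² / 97.75 = 0.2820
  tall yellow-fruited: (68 − 97.75)² / 97.75 = 9.0543
  dwarf red-fruited: (95 − 97.75)² / 97.75 = 0.0774
  dwarf yellow-fruited: (125 − 97.75)² / 97.75 = 7.5965
χ² = 0.2820 + 9.0543 + 0.0774 + 7.5965 = 17.0102 ≈ 17.010

17.010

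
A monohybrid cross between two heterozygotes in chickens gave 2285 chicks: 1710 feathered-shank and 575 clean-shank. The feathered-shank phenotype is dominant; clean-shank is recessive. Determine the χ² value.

For a monohybrid cross between heterozygotes with complete dominance, the expected phenotypic ratio is 3:1.
Under the 3:1 hypothesis (Σ ratio = 4, N = 2285):
  feathered-shank: 2285 × 3/4 = 1713.75
  clean-shank: 2285 × 1/4 = 571.25
χ² = Σ (O − E)² / E
  feathered-shank: (1710 − 1713.75)² / 1713.75 = 0.0082
  clean-shank: (575 − 571.25)² / 571.25 = 0.0246
χ² = 0.0082 + 0.0246 = 0.0328 ≈ 0.033

0.033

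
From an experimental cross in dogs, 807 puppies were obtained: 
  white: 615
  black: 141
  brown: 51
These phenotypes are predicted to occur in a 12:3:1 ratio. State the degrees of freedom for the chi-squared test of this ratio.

2

A goodness-of-fit test with 3 phenotype classes has df = 3 − 1 = 2.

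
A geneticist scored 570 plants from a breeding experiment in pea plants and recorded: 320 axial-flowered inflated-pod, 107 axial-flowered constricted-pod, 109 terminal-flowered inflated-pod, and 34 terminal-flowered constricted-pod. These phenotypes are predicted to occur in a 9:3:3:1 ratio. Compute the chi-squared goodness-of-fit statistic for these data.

Under the 9:3:3:1 hypothesis (Σ ratio = 16, N = 570):
  axial-flowered inflated-pod: 570 × 9/16 = 320.625
  axial-flowered constricted-pod: 570 × 3/16 = 106.875
  terminal-flowered inflated-pod: 570 × 3/16 = 106.875
  terminal-flowered constricted-pod: 570 × 1/16 = 35.625
χ² = Σ (O − E)² / E
  axial-flowered inflated-pod: (320 − 320.625)² / 320.625 = 0.0012
  axial-flowered constricted-pod: (107 − 106.875)² / 106.875 = 0.0001
  terminal-flowered inflated-pod: (109 − 106.875)² / 106.875 = 0.0423
  terminal-flowered constricted-pod: (34 − 35.625)² / 35.625 = 0.0741
χ² = 0.0012 + 0.0001 + 0.0423 + 0.0741 = 0.1177 ≈ 0.118

0.118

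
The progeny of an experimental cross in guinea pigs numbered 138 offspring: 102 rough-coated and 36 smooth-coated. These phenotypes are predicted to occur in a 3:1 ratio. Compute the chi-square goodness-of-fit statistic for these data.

Total ratio parts = 4. Expected numbers out of 138:
  rough-coated: 138 × 3/4 = 103.5
  smooth-coated: 138 × 1/4 = 34.5
χ² = Σ (O − E)² / E
  rough-coated: (102 − 103.5)² / 103.5 = 0.0217
  smooth-coated: (36 − 34.5)² / 34.5 = 0.0652
χ² = 0.0217 + 0.0652 = 0.0869 ≈ 0.087

0.087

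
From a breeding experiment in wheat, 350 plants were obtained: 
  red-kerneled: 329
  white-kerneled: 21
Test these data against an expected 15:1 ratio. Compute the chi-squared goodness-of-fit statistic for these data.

0.037

The 15:1 ratio has 16 parts, so with N = 350 the expected counts are:
  red-kerneled: 350 × 15/16 = 328.125
  white-kerneled: 350 × 1/16 = 21.875
χ² = Σ (O − E)² / E
  red-kerneled: (329 − 328.125)² / 328.125 = 0.0023
  white-kerneled: (21 − 21.875)² / 21.875 = 0.0350
χ² = 0.0023 + 0.0350 = 0.0373 ≈ 0.037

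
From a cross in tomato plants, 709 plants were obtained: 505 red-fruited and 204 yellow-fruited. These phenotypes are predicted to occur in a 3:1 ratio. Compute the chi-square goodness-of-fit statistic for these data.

The 3:1 ratio has 4 parts, so with N = 709 the expected counts are:
  red-fruited: 709 × 3/4 = 531.75
  yellow-fruited: 709 × 1/4 = 177.25
χ² = Σ (O − E)² / E
  red-fruited: (505 − 531.75)² / 531.75 = 1.3457
  yellow-fruited: (204 − 177.25)² / 177.25 = 4.0370
χ² = 1.3457 + 4.0370 = 5.3827 ≈ 5.383

5.383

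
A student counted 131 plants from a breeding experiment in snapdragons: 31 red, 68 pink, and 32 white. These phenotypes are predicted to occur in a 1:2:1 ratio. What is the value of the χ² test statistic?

The 1:2:1 ratio has 4 parts, so with N = 131 the expected counts are:
  red: 131 × 1/4 = 32.75
  pink: 131 × 2/4 = 65.5
  white: 131 × 1/4 = 32.75
χ² = Σ (O − E)² / E
  red: (31 − 32.75)² / 32.75 = 0.0935
  pink: (68 − 65.5)² / 65.5 = 0.0954
  white: (32 − 32.75)² / 32.75 = 0.0172
χ² = 0.0935 + 0.0954 + 0.0172 = 0.2061 ≈ 0.206

0.206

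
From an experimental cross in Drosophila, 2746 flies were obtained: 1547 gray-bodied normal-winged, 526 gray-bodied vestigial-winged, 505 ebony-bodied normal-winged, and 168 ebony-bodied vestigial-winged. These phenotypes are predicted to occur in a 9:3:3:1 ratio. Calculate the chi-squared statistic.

0.510

Under the 9:3:3:1 hypothesis (Σ ratio = 16, N = 2746):
  gray-bodied normal-winged: 2746 × 9/16 = 1544.625
  gray-bodied vestigial-winged: 2746 × 3/16 = 514.875
  ebony-bodied normal-winged: 2746 × 3/16 = 514.875
  ebony-bodied vestigial-winged: 2746 × 1/16 = 171.625
χ² = Σ (O − E)² / E
  gray-bodied normal-winged: (1547 − 1544.625)² / 1544.625 = 0.0037
  gray-bodied vestigial-winged: (526 − 514.875)² / 514.875 = 0.2404
  ebony-bodied normal-winged: (505 − 514.875)² / 514.875 = 0.1894
  ebony-bodied vestigial-winged: (168 − 171.625)² / 171.625 = 0.0766
χ² = 0.0037 + 0.2404 + 0.1894 + 0.0766 = 0.5101 ≈ 0.510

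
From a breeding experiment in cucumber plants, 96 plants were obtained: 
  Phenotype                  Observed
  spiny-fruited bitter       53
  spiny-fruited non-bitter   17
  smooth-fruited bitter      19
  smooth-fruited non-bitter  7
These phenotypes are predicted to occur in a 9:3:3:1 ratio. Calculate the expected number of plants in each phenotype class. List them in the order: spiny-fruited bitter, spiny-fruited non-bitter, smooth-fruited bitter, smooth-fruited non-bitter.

54, 18, 18, 6

Total ratio parts = 16. Expected numbers out of 96:
  spiny-fruited bitter: 96 × 9/16 = 54
  spiny-fruited non-bitter: 96 × 3/16 = 18
  smooth-fruited bitter: 96 × 3/16 = 18
  smooth-fruited non-bitter: 96 × 1/16 = 6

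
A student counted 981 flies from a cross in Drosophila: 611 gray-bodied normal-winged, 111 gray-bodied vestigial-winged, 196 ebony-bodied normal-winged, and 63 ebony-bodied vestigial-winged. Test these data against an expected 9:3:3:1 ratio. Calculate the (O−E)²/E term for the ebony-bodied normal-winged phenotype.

0.791

Total ratio parts = 16. Expected numbers out of 981:
  gray-bodied normal-winged: 981 × 9/16 = 551.8125
  gray-bodied vestigial-winged: 981 × 3/16 = 183.9375
  ebony-bodied normal-winged: 981 × 3/16 = 183.9375
  ebony-bodied vestigial-winged: 981 × 1/16 = 61.3125
Contribution of ebony-bodied normal-winged: (196 − 183.9375)² / 183.9375 = 0.7911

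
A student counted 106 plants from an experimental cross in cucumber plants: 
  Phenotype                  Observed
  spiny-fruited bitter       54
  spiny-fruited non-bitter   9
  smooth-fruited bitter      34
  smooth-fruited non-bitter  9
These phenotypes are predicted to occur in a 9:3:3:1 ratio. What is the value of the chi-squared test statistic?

17.371

The 9:3:3:1 ratio has 16 parts, so with N = 106 the expected counts are:
  spiny-fruited bitter: 106 × 9/16 = 59.625
  spiny-fruited non-bitter: 106 × 3/16 = 19.875
  smooth-fruited bitter: 106 × 3/16 = 19.875
  smooth-fruited non-bitter: 106 × 1/16 = 6.625
χ² = Σ (O − E)² / E
  spiny-fruited bitter: (54 − 59.625)² / 59.625 = 0.5307
  spiny-fruited non-bitter: (9 − 19.875)² / 19.875 = 5.9505
  smooth-fruited bitter: (34 − 19.875)² / 19.875 = 10.0385
  smooth-fruited non-bitter: (9 − 6.625)² / 6.625 = 0.8514
χ² = 0.5307 + 5.9505 + 10.0385 + 0.8514 = 17.3711 ≈ 17.371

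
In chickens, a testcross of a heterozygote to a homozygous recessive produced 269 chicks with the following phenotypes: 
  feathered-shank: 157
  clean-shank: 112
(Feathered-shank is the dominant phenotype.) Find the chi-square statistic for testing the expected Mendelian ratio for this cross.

A testcross of a heterozygote (Aa × aa) gives a 1:1 phenotypic ratio.
The 1:1 ratio has 2 parts, so with N = 269 the expected counts are:
  feathered-shank: 269 × 1/2 = 134.5
  clean-shank: 269 × 1/2 = 134.5
χ² = Σ (O − E)² / E
  feathered-shank: (157 − 134.5)² / 134.5 = 3.7639
  clean-shank: (112 − 134.5)² / 134.5 = 3.7639
χ² = 3.7639 + 3.7639 = 7.5278 ≈ 7.528

7.528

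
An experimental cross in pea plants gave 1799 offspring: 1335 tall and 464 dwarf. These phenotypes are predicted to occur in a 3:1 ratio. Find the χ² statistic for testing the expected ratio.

0.602

Expected counts for N = 1799 under a 3:1 ratio (total parts = 4):
  tall: 1799 × 3/4 = 1349.25
  dwarf: 1799 × 1/4 = 449.75
χ² = Σ (O − E)² / E
  tall: (1335 − 1349.25)² / 1349.25 = 0.1505
  dwarf: (464 − 449.75)² / 449.75 = 0.4515
χ² = 0.1505 + 0.4515 = 0.602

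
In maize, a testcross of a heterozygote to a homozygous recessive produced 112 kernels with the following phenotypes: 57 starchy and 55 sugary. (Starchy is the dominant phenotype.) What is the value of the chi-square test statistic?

A testcross of a heterozygote (Aa × aa) gives a 1:1 phenotypic ratio.
Total ratio parts = 2. Expected numbers out of 112:
  starchy: 112 × 1/2 = 56
  sugary: 112 × 1/2 = 56
χ² = Σ (O − E)² / E
  starchy: (57 − 56)² / 56 = 0.0179
  sugary: (55 − 56)² / 56 = 0.0179
χ² = 0.0179 + 0.0179 = 0.0358 ≈ 0.036

0.036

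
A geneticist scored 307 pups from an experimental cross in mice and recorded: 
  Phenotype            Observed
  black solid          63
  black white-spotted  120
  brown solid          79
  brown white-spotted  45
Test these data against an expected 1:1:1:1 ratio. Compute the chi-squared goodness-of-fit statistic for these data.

Total ratio parts = 4. Expected numbers out of 307:
  black solid: 307 × 1/4 = 76.75
  black white-spotted: 307 × 1/4 = 76.75
  brown solid: 307 × 1/4 = 76.75
  brown white-spotted: 307 × 1/4 = 76.75
χ² = Σ (O − E)² / E
  black solid: (63 − 76.75)² / 76.75 = 2.4634
  black white-spotted: (120 − 76.75)² / 76.75 = 24.3721
  brown solid: (79 − 76.75)² / 76.75 = 0.0660
  brown white-spotted: (45 − 76.75)² / 76.75 = 13.1344
χ² = 2.4634 + 24.3721 + 0.0660 + 13.1344 = 40.0359 ≈ 40.036

40.036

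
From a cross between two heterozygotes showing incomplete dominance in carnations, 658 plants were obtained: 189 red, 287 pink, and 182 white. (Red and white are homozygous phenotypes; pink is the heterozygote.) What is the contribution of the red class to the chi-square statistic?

3.649

With incomplete dominance, a heterozygote × heterozygote cross gives a 1:2:1 phenotypic ratio.
Under the 1:2:1 hypothesis (Σ ratio = 4, N = 658):
  red: 658 × 1/4 = 164.5
  pink: 658 × 2/4 = 329
  white: 658 × 1/4 = 164.5
Contribution of red: (189 − 164.5)² / 164.5 = 3.6489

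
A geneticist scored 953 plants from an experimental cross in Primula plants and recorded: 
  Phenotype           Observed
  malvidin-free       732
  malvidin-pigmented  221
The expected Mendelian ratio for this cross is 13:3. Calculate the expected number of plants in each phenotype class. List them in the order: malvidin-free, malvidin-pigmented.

Expected counts for N = 953 under a 13:3 ratio (total parts = 16):
  malvidin-free: 953 × 13/16 = 774.3125
  malvidin-pigmented: 953 × 3/16 = 178.6875

774.3125, 178.6875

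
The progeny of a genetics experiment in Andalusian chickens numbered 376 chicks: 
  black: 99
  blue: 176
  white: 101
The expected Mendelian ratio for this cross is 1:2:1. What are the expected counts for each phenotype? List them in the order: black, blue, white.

94, 188, 94

Under the 1:2:1 hypothesis (Σ ratio = 4, N = 376):
  black: 376 × 1/4 = 94
  blue: 376 × 2/4 = 188
  white: 376 × 1/4 = 94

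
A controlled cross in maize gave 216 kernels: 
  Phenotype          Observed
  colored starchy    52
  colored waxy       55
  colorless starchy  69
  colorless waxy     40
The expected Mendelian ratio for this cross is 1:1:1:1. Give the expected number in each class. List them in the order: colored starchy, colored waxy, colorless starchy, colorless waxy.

Expected counts for N = 216 under a 1:1:1:1 ratio (total parts = 4):
  colored starchy: 216 × 1/4 = 54
  colored waxy: 216 × 1/4 = 54
  colorless starchy: 216 × 1/4 = 54
  colorless waxy: 216 × 1/4 = 54

54, 54, 54, 54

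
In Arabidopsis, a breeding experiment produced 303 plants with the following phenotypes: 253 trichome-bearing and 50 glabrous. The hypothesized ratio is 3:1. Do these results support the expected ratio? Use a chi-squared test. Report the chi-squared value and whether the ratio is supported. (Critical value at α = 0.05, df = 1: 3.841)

The 3:1 ratio has 4 parts, so with N = 303 the expected counts are:
  trichome-bearing: 303 × 3/4 = 227.25
  glabrous: 303 × 1/4 = 75.75
χ² = Σ (O − E)² / E
  trichome-bearing: (253 − 227.25)² / 227.25 = 2.9178
  glabrous: (50 − 75.75)² / 75.75 = 8.7533
χ² = 2.9178 + 8.7533 = 11.6711 ≈ 11.671
Degrees of freedom = 2 − 1 = 1; critical value at α = 0.05 is 3.841.
Since 11.671 > 3.841, we reject the null hypothesis — the data do not fit the 3:1 ratio.

11.671; not consistent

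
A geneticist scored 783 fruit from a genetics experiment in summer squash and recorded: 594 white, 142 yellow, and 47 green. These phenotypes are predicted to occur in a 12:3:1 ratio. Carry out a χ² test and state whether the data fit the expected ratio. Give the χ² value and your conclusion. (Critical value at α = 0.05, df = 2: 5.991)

The 12:3:1 ratio has 16 parts, so with N = 783 the expected counts are:
  white: 783 × 12/16 = 587.25
  yellow: 783 × 3/16 = 146.8125
  green: 783 × 1/16 = 48.9375
χ² = Σ (O − E)² / E
  white: (594 − 587.25)² / 587.25 = 0.0776
  yellow: (142 − 146.8125)² / 146.8125 = 0.1578
  green: (47 − 48.9375)² / 48.9375 = 0.0767
χ² = 0.0776 + 0.1578 + 0.0767 = 0.3121 ≈ 0.312
Degrees of freedom = 3 − 1 = 2; critical value at α = 0.05 is 5.991.
Since 0.312 < 5.991, we fail to reject the null hypothesis — the data are consistent with the 12:3:1 ratio.

0.312; consistent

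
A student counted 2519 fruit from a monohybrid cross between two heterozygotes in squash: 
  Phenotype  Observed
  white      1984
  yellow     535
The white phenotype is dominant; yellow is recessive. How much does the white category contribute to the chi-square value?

For a monohybrid cross between heterozygotes with complete dominance, the expected phenotypic ratio is 3:1.
Expected counts for N = 2519 under a 3:1 ratio (total parts = 4):
  white: 2519 × 3/4 = 1889.25
  yellow: 2519 × 1/4 = 629.75
Contribution of white: (1984 − 1889.25)² / 1889.25 = 4.7519

4.752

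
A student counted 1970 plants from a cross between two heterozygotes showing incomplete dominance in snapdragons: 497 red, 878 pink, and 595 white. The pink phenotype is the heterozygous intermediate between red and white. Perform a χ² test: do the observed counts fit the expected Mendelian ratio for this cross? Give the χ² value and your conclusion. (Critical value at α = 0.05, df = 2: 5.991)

With incomplete dominance, a heterozygote × heterozygote cross gives a 1:2:1 phenotypic ratio.
Under the 1:2:1 hypothesis (Σ ratio = 4, N = 1970):
  red: 1970 × 1/4 = 492.5
  pink: 1970 × 2/4 = 985
  white: 1970 × 1/4 = 492.5
χ² = Σ (O − E)² / E
  red: (497 − 492.5)² / 492.5 = 0.0411
  pink: (878 − 985)² / 985 = 11.6234
  white: (595 − 492.5)² / 492.5 = 21.3325
χ² = 0.0411 + 11.6234 + 21.3325 = 32.997
Degrees of freedom = 3 − 1 = 2; critical value at α = 0.05 is 5.991.
Since 32.997 > 5.991, we reject the null hypothesis — the data do not fit the 1:2:1 ratio.

32.997; not consistent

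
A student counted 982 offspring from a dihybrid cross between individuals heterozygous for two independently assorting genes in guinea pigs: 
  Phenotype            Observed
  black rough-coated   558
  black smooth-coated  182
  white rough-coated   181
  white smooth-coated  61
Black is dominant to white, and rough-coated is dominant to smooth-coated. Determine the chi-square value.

0.137

A dihybrid F₂ with independent assortment and complete dominance at both loci gives a 9:3:3:1 phenotypic ratio.
Total ratio parts = 16. Expected numbers out of 982:
  black rough-coated: 982 × 9/16 = 552.375
  black smooth-coated: 982 × 3/16 = 184.125
  white rough-coated: 982 × 3/16 = 184.125
  white smooth-coated: 982 × 1/16 = 61.375
χ² = Σ (O − E)² / E
  black rough-coated: (558 − 552.375)² / 552.375 = 0.0573
  black smooth-coated: (182 − 184.125)² / 184.125 = 0.0245
  white rough-coated: (181 − 184.125)² / 184.125 = 0.0530
  white smooth-coated: (61 − 61.375)² / 61.375 = 0.0023
χ² = 0.0573 + 0.0245 + 0.0530 + 0.0023 = 0.1371 ≈ 0.137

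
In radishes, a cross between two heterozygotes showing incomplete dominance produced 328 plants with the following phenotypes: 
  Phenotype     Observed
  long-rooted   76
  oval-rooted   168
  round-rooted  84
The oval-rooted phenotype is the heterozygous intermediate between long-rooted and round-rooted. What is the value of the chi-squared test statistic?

0.585

With incomplete dominance, a heterozygote × heterozygote cross gives a 1:2:1 phenotypic ratio.
Under the 1:2:1 hypothesis (Σ ratio = 4, N = 328):
  long-rooted: 328 × 1/4 = 82
  oval-rooted: 328 × 2/4 = 164
  round-rooted: 328 × 1/4 = 82
χ² = Σ (O − E)² / E
  long-rooted: (76 − 82)² / 82 = 0.4390
  oval-rooted: (168 − 164)² / 164 = 0.0976
  round-rooted: (84 − 82)² / 82 = 0.0488
χ² = 0.4390 + 0.0976 + 0.0488 = 0.5854 ≈ 0.585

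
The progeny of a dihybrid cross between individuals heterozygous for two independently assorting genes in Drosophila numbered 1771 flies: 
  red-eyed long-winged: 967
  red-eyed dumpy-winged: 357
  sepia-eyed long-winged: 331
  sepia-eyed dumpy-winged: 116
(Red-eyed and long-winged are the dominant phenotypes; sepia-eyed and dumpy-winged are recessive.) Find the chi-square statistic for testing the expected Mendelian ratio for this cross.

A dihybrid F₂ with independent assortment and complete dominance at both loci gives a 9:3:3:1 phenotypic ratio.
The 9:3:3:1 ratio has 16 parts, so with N = 1771 the expected counts are:
  red-eyed long-winged: 1771 × 9/16 = 996.1875
  red-eyed dumpy-winged: 1771 × 3/16 = 332.0625
  sepia-eyed long-winged: 1771 × 3/16 = 332.0625
  sepia-eyed dumpy-winged: 1771 × 1/16 = 110.6875
χ² = Σ (O − E)² / E
  red-eyed long-winged: (967 − 996.1875)² / 996.1875 = 0.8552
  red-eyed dumpy-winged: (357 − 332.0625)² / 332.0625 = 1.8728
  sepia-eyed long-winged: (331 − 332.0625)² / 332.0625 = 0.0034
  sepia-eyed dumpy-winged: (116 − 110.6875)² / 110.6875 = 0.2550
χ² = 0.8552 + 1.8728 + 0.0034 + 0.2550 = 2.9864 ≈ 2.986

2.986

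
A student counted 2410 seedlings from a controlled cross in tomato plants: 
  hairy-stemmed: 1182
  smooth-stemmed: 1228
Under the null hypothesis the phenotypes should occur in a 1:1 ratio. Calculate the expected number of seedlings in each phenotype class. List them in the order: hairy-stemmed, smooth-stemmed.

Under the 1:1 hypothesis (Σ ratio = 2, N = 2410):
  hairy-stemmed: 2410 × 1/2 = 1205
  smooth-stemmed: 2410 × 1/2 = 1205

1205, 1205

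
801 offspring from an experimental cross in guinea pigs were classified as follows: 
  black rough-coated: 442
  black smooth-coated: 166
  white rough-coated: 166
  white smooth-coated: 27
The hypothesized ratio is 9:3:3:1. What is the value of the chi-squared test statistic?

Under the 9:3:3:1 hypothesis (Σ ratio = 16, N = 801):
  black rough-coated: 801 × 9/16 = 450.5625
  black smooth-coated: 801 × 3/16 = 150.1875
  white rough-coated: 801 × 3/16 = 150.1875
  white smooth-coated: 801 × 1/16 = 50.0625
χ² = Σ (O − E)² / E
  black rough-coated: (442 − 450.5625)² / 450.5625 = 0.1627
  black smooth-coated: (166 − 150.1875)² / 150.1875 = 1.6648
  white rough-coated: (166 − 150.1875)² / 150.1875 = 1.6648
  white smooth-coated: (27 − 50.0625)² / 50.0625 = 10.6243
χ² = 0.1627 + 1.6648 + 1.6648 + 10.6243 = 14.1166 ≈ 14.117

14.117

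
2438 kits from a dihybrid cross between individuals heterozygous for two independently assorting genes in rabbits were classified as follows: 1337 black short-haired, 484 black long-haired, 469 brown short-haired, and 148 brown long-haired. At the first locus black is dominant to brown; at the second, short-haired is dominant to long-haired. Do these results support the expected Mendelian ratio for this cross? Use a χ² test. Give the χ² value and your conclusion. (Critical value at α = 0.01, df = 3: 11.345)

2.876; consistent

A dihybrid F₂ with independent assortment and complete dominance at both loci gives a 9:3:3:1 phenotypic ratio.
Total ratio parts = 16. Expected numbers out of 2438:
  black short-haired: 2438 × 9/16 = 1371.375
  black long-haired: 2438 × 3/16 = 457.125
  brown short-haired: 2438 × 3/16 = 457.125
  brown long-haired: 2438 × 1/16 = 152.375
χ² = Σ (O − E)² / E
  black short-haired: (1337 − 1371.375)² / 1371.375 = 0.8616
  black long-haired: (484 − 457.125)² / 457.125 = 1.5800
  brown short-haired: (469 − 457.125)² / 457.125 = 0.3085
  brown long-haired: (148 − 152.375)² / 152.375 = 0.1256
χ² = 0.8616 + 1.5800 + 0.3085 + 0.1256 = 2.8757 ≈ 2.876
Degrees of freedom = 4 − 1 = 3; critical value at α = 0.01 is 11.345.
Since 2.876 < 11.345, we fail to reject the null hypothesis — the data are consistent with the 9:3:3:1 ratio.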